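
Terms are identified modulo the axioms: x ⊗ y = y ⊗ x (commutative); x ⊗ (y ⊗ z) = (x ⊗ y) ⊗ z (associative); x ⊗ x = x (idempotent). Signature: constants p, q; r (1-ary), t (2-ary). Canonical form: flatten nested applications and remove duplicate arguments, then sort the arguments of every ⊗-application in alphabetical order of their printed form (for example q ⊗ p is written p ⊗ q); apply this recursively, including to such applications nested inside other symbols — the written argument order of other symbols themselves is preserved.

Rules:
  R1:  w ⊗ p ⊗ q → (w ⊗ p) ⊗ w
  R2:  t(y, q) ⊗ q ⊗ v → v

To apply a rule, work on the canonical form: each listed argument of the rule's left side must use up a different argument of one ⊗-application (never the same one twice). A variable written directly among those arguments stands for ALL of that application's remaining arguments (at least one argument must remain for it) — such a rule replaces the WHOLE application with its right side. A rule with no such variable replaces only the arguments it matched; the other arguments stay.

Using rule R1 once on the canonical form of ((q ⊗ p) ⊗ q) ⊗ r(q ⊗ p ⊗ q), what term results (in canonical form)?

Canonical form:  p ⊗ q ⊗ r(p ⊗ q)
Apply R1:  consuming p, q;  w := r(p ⊗ q)
The variable takes the whole remainder — replace the entire application.
Giving:  p ⊗ r(p ⊗ q)

Answer: p ⊗ r(p ⊗ q)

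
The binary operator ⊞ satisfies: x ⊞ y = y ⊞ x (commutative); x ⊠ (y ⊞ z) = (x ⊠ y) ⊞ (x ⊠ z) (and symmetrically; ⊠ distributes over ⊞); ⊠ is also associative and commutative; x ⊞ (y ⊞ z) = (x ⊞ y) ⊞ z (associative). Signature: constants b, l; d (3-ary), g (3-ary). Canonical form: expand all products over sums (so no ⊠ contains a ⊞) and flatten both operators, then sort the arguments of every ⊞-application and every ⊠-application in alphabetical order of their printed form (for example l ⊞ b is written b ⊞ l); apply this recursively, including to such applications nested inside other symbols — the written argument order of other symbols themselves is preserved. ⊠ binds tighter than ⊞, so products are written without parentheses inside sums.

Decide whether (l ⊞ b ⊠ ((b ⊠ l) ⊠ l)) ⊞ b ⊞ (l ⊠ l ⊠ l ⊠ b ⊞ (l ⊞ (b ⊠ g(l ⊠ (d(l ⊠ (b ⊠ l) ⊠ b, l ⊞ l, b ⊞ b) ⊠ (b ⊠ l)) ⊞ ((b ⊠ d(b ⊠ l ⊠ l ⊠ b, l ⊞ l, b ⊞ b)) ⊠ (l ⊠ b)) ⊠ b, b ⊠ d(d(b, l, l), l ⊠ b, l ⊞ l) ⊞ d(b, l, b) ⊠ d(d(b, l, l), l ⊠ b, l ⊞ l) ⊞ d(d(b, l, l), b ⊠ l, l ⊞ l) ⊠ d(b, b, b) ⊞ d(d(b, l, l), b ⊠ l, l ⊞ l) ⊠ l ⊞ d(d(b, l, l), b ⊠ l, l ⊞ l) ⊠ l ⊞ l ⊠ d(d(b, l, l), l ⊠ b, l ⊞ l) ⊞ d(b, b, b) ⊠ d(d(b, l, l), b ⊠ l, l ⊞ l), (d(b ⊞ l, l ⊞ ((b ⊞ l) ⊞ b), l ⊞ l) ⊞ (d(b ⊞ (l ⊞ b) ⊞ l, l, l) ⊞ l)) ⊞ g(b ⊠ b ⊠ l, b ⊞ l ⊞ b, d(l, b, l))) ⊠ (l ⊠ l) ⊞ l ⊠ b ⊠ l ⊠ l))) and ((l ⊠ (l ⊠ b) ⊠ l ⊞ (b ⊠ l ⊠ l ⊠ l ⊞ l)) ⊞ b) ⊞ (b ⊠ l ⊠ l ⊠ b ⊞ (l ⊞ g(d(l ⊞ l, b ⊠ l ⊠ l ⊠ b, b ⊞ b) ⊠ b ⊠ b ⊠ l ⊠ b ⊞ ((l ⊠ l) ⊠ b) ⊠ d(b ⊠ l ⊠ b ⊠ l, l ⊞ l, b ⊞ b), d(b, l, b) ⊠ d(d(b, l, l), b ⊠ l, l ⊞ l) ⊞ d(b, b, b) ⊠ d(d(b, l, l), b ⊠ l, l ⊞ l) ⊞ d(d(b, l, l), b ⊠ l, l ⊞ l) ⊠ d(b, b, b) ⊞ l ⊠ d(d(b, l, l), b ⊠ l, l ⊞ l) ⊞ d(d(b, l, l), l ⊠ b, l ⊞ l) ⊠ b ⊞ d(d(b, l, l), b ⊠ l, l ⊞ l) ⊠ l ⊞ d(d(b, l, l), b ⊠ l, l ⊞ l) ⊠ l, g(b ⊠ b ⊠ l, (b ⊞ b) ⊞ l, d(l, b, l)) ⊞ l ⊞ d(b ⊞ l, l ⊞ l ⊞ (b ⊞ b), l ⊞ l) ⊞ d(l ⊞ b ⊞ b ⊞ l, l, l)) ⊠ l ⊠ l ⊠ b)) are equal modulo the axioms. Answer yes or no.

Left:  (l ⊞ b ⊠ ((b ⊠ l) ⊠ l)) ⊞ b ⊞ (l ⊠ l ⊠ l ⊠ b ⊞ (l ⊞ (b ⊠ g(l ⊠ (d(l ⊠ (b ⊠ l) ⊠ b, l ⊞ l, b ⊞ b) ⊠ (b ⊠ l)) ⊞ ((b ⊠ d(b ⊠ l ⊠ l ⊠ b, l ⊞ l, b ⊞ b)) ⊠ (l ⊠ b)) ⊠ b, b ⊠ d(d(b, l, l), l ⊠ b, l ⊞ l) ⊞ d(b, l, b) ⊠ d(d(b, l, l), l ⊠ b, l ⊞ l) ⊞ d(d(b, l, l), b ⊠ l, l ⊞ l) ⊠ d(b, b, b) ⊞ d(d(b, l, l), b ⊠ l, l ⊞ l) ⊠ l ⊞ d(d(b, l, l), b ⊠ l, l ⊞ l) ⊠ l ⊞ l ⊠ d(d(b, l, l), l ⊠ b, l ⊞ l) ⊞ d(b, b, b) ⊠ d(d(b, l, l), b ⊠ l, l ⊞ l), (d(b ⊞ l, l ⊞ ((b ⊞ l) ⊞ b), l ⊞ l) ⊞ (d(b ⊞ (l ⊞ b) ⊞ l, l, l) ⊞ l)) ⊞ g(b ⊠ b ⊠ l, b ⊞ l ⊞ b, d(l, b, l))) ⊠ (l ⊠ l) ⊞ l ⊠ b ⊠ l ⊠ l)))
  Flatten:  l ⊞ b ⊠ b ⊠ l ⊠ l ⊞ b ⊞ b ⊠ l ⊠ l ⊠ l ⊞ l ⊞ b ⊠ g(b ⊠ b ⊠ b ⊠ d(b ⊠ b ⊠ l ⊠ l, l ⊞ l, b ⊞ b) ⊠ l ⊞ b ⊠ d(b ⊠ b ⊠ l ⊠ l, l ⊞ l, b ⊞ b) ⊠ l ⊠ l, b ⊠ d(d(b, l, l), b ⊠ l, l ⊞ l) ⊞ d(b, b, b) ⊠ d(d(b, l, l), b ⊠ l, l ⊞ l) ⊞ d(b, b, b) ⊠ d(d(b, l, l), b ⊠ l, l ⊞ l) ⊞ d(b, l, b) ⊠ d(d(b, l, l), b ⊠ l, l ⊞ l) ⊞ d(d(b, l, l), b ⊠ l, l ⊞ l) ⊠ l ⊞ d(d(b, l, l), b ⊠ l, l ⊞ l) ⊠ l ⊞ d(d(b, l, l), b ⊠ l, l ⊞ l) ⊠ l, d(b ⊞ b ⊞ l ⊞ l, l, l) ⊞ d(b ⊞ l, b ⊞ b ⊞ l ⊞ l, l ⊞ l) ⊞ g(b ⊠ b ⊠ l, b ⊞ b ⊞ l, d(l, b, l)) ⊞ l) ⊠ l ⊠ l ⊞ b ⊠ l ⊠ l ⊠ l
  Order the arguments:  b ⊞ b ⊠ b ⊠ l ⊠ l ⊞ b ⊠ g(b ⊠ b ⊠ b ⊠ d(b ⊠ b ⊠ l ⊠ l, l ⊞ l, b ⊞ b) ⊠ l ⊞ b ⊠ d(b ⊠ b ⊠ l ⊠ l, l ⊞ l, b ⊞ b) ⊠ l ⊠ l, b ⊠ d(d(b, l, l), b ⊠ l, l ⊞ l) ⊞ d(b, b, b) ⊠ d(d(b, l, l), b ⊠ l, l ⊞ l) ⊞ d(b, b, b) ⊠ d(d(b, l, l), b ⊠ l, l ⊞ l) ⊞ d(b, l, b) ⊠ d(d(b, l, l), b ⊠ l, l ⊞ l) ⊞ d(d(b, l, l), b ⊠ l, l ⊞ l) ⊠ l ⊞ d(d(b, l, l), b ⊠ l, l ⊞ l) ⊠ l ⊞ d(d(b, l, l), b ⊠ l, l ⊞ l) ⊠ l, d(b ⊞ b ⊞ l ⊞ l, l, l) ⊞ d(b ⊞ l, b ⊞ b ⊞ l ⊞ l, l ⊞ l) ⊞ g(b ⊠ b ⊠ l, b ⊞ b ⊞ l, d(l, b, l)) ⊞ l) ⊠ l ⊠ l ⊞ b ⊠ l ⊠ l ⊠ l ⊞ b ⊠ l ⊠ l ⊠ l ⊞ l ⊞ l
Right:  ((l ⊠ (l ⊠ b) ⊠ l ⊞ (b ⊠ l ⊠ l ⊠ l ⊞ l)) ⊞ b) ⊞ (b ⊠ l ⊠ l ⊠ b ⊞ (l ⊞ g(d(l ⊞ l, b ⊠ l ⊠ l ⊠ b, b ⊞ b) ⊠ b ⊠ b ⊠ l ⊠ b ⊞ ((l ⊠ l) ⊠ b) ⊠ d(b ⊠ l ⊠ b ⊠ l, l ⊞ l, b ⊞ b), d(b, l, b) ⊠ d(d(b, l, l), b ⊠ l, l ⊞ l) ⊞ d(b, b, b) ⊠ d(d(b, l, l), b ⊠ l, l ⊞ l) ⊞ d(d(b, l, l), b ⊠ l, l ⊞ l) ⊠ d(b, b, b) ⊞ l ⊠ d(d(b, l, l), b ⊠ l, l ⊞ l) ⊞ d(d(b, l, l), l ⊠ b, l ⊞ l) ⊠ b ⊞ d(d(b, l, l), b ⊠ l, l ⊞ l) ⊠ l ⊞ d(d(b, l, l), b ⊠ l, l ⊞ l) ⊠ l, g(b ⊠ b ⊠ l, (b ⊞ b) ⊞ l, d(l, b, l)) ⊞ l ⊞ d(b ⊞ l, l ⊞ l ⊞ (b ⊞ b), l ⊞ l) ⊞ d(l ⊞ b ⊞ b ⊞ l, l, l)) ⊠ l ⊠ l ⊠ b))
  Un-nest:  b ⊠ l ⊠ l ⊠ l ⊞ b ⊠ l ⊠ l ⊠ l ⊞ l ⊞ b ⊞ b ⊠ b ⊠ l ⊠ l ⊞ l ⊞ b ⊠ g(b ⊠ b ⊠ b ⊠ d(l ⊞ l, b ⊠ b ⊠ l ⊠ l, b ⊞ b) ⊠ l ⊞ b ⊠ d(b ⊠ b ⊠ l ⊠ l, l ⊞ l, b ⊞ b) ⊠ l ⊠ l, b ⊠ d(d(b, l, l), b ⊠ l, l ⊞ l) ⊞ d(b, b, b) ⊠ d(d(b, l, l), b ⊠ l, l ⊞ l) ⊞ d(b, b, b) ⊠ d(d(b, l, l), b ⊠ l, l ⊞ l) ⊞ d(b, l, b) ⊠ d(d(b, l, l), b ⊠ l, l ⊞ l) ⊞ d(d(b, l, l), b ⊠ l, l ⊞ l) ⊠ l ⊞ d(d(b, l, l), b ⊠ l, l ⊞ l) ⊠ l ⊞ d(d(b, l, l), b ⊠ l, l ⊞ l) ⊠ l, d(b ⊞ b ⊞ l ⊞ l, l, l) ⊞ d(b ⊞ l, b ⊞ b ⊞ l ⊞ l, l ⊞ l) ⊞ g(b ⊠ b ⊠ l, b ⊞ b ⊞ l, d(l, b, l)) ⊞ l) ⊠ l ⊠ l
  Order the arguments:  b ⊞ b ⊠ b ⊠ l ⊠ l ⊞ b ⊠ g(b ⊠ b ⊠ b ⊠ d(l ⊞ l, b ⊠ b ⊠ l ⊠ l, b ⊞ b) ⊠ l ⊞ b ⊠ d(b ⊠ b ⊠ l ⊠ l, l ⊞ l, b ⊞ b) ⊠ l ⊠ l, b ⊠ d(d(b, l, l), b ⊠ l, l ⊞ l) ⊞ d(b, b, b) ⊠ d(d(b, l, l), b ⊠ l, l ⊞ l) ⊞ d(b, b, b) ⊠ d(d(b, l, l), b ⊠ l, l ⊞ l) ⊞ d(b, l, b) ⊠ d(d(b, l, l), b ⊠ l, l ⊞ l) ⊞ d(d(b, l, l), b ⊠ l, l ⊞ l) ⊠ l ⊞ d(d(b, l, l), b ⊠ l, l ⊞ l) ⊠ l ⊞ d(d(b, l, l), b ⊠ l, l ⊞ l) ⊠ l, d(b ⊞ b ⊞ l ⊞ l, l, l) ⊞ d(b ⊞ l, b ⊞ b ⊞ l ⊞ l, l ⊞ l) ⊞ g(b ⊠ b ⊠ l, b ⊞ b ⊞ l, d(l, b, l)) ⊞ l) ⊠ l ⊠ l ⊞ b ⊠ l ⊠ l ⊠ l ⊞ b ⊠ l ⊠ l ⊠ l ⊞ l ⊞ l

Answer: no — b ⊞ b ⊠ b ⊠ l ⊠ l ⊞ b ⊠ g(b ⊠ b ⊠ b ⊠ d(b ⊠ b ⊠ l ⊠ l, l ⊞ l, b ⊞ b) ⊠ l ⊞ b ⊠ d(b ⊠ b ⊠ l ⊠ l, l ⊞ l, b ⊞ b) ⊠ l ⊠ l, b ⊠ d(d(b, l, l), b ⊠ l, l ⊞ l) ⊞ d(b, b, b) ⊠ d(d(b, l, l), b ⊠ l, l ⊞ l) ⊞ d(b, b, b) ⊠ d(d(b, l, l), b ⊠ l, l ⊞ l) ⊞ d(b, l, b) ⊠ d(d(b, l, l), b ⊠ l, l ⊞ l) ⊞ d(d(b, l, l), b ⊠ l, l ⊞ l) ⊠ l ⊞ d(d(b, l, l), b ⊠ l, l ⊞ l) ⊠ l ⊞ d(d(b, l, l), b ⊠ l, l ⊞ l) ⊠ l, d(b ⊞ b ⊞ l ⊞ l, l, l) ⊞ d(b ⊞ l, b ⊞ b ⊞ l ⊞ l, l ⊞ l) ⊞ g(b ⊠ b ⊠ l, b ⊞ b ⊞ l, d(l, b, l)) ⊞ l) ⊠ l ⊠ l ⊞ b ⊠ l ⊠ l ⊠ l ⊞ b ⊠ l ⊠ l ⊠ l ⊞ l ⊞ l vs b ⊞ b ⊠ b ⊠ l ⊠ l ⊞ b ⊠ g(b ⊠ b ⊠ b ⊠ d(l ⊞ l, b ⊠ b ⊠ l ⊠ l, b ⊞ b) ⊠ l ⊞ b ⊠ d(b ⊠ b ⊠ l ⊠ l, l ⊞ l, b ⊞ b) ⊠ l ⊠ l, b ⊠ d(d(b, l, l), b ⊠ l, l ⊞ l) ⊞ d(b, b, b) ⊠ d(d(b, l, l), b ⊠ l, l ⊞ l) ⊞ d(b, b, b) ⊠ d(d(b, l, l), b ⊠ l, l ⊞ l) ⊞ d(b, l, b) ⊠ d(d(b, l, l), b ⊠ l, l ⊞ l) ⊞ d(d(b, l, l), b ⊠ l, l ⊞ l) ⊠ l ⊞ d(d(b, l, l), b ⊠ l, l ⊞ l) ⊠ l ⊞ d(d(b, l, l), b ⊠ l, l ⊞ l) ⊠ l, d(b ⊞ b ⊞ l ⊞ l, l, l) ⊞ d(b ⊞ l, b ⊞ b ⊞ l ⊞ l, l ⊞ l) ⊞ g(b ⊠ b ⊠ l, b ⊞ b ⊞ l, d(l, b, l)) ⊞ l) ⊠ l ⊠ l ⊞ b ⊠ l ⊠ l ⊠ l ⊞ b ⊠ l ⊠ l ⊠ l ⊞ l ⊞ l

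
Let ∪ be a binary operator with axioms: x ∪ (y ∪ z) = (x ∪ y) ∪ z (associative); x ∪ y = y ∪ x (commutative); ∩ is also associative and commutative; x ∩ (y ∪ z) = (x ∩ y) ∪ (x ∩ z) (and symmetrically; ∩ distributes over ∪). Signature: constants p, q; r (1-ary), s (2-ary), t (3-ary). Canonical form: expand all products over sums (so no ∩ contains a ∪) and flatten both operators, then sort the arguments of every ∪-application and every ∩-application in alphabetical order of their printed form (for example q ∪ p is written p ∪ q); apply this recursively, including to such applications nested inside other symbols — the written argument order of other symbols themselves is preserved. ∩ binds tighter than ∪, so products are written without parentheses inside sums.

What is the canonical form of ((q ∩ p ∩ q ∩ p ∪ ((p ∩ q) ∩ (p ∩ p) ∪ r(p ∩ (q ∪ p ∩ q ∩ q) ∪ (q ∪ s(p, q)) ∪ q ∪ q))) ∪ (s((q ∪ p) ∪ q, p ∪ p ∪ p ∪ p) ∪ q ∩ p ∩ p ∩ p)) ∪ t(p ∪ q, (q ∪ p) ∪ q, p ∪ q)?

Expand products over sums:  p ∩ p ∩ q ∩ q ∪ p ∩ p ∩ p ∩ q ∪ r(p ∩ p ∩ q ∩ q ∪ p ∩ q ∪ q ∪ q ∪ q ∪ s(p, q)) ∪ s(p ∪ q ∪ q, p ∪ p ∪ p ∪ p) ∪ p ∩ p ∩ p ∩ q ∪ t(p ∪ q, p ∪ q ∪ q, p ∪ q)
Sort:  p ∩ p ∩ p ∩ q ∪ p ∩ p ∩ p ∩ q ∪ p ∩ p ∩ q ∩ q ∪ r(p ∩ p ∩ q ∩ q ∪ p ∩ q ∪ q ∪ q ∪ q ∪ s(p, q)) ∪ s(p ∪ q ∪ q, p ∪ p ∪ p ∪ p) ∪ t(p ∪ q, p ∪ q ∪ q, p ∪ q)

Answer: p ∩ p ∩ p ∩ q ∪ p ∩ p ∩ p ∩ q ∪ p ∩ p ∩ q ∩ q ∪ r(p ∩ p ∩ q ∩ q ∪ p ∩ q ∪ q ∪ q ∪ q ∪ s(p, q)) ∪ s(p ∪ q ∪ q, p ∪ p ∪ p ∪ p) ∪ t(p ∪ q, p ∪ q ∪ q, p ∪ q)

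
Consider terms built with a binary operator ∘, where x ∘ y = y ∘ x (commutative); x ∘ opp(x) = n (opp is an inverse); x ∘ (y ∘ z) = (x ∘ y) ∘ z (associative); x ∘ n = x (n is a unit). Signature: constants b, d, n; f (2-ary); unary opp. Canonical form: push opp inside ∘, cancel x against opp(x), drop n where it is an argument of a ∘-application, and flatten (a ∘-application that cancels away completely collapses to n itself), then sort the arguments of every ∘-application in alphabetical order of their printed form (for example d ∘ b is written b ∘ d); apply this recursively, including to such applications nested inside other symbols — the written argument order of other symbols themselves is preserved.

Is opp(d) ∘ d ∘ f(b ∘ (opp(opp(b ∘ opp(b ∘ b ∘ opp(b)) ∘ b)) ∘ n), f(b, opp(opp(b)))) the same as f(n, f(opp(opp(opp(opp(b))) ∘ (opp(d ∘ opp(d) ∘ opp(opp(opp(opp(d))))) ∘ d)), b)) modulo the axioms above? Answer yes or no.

Left:  opp(d) ∘ d ∘ f(b ∘ (opp(opp(b ∘ opp(b ∘ b ∘ opp(b)) ∘ b)) ∘ n), f(b, opp(opp(b))))
  Push opp inside:  distribute opp over ∘ and collapse double opp
  Cancel inverse pairs:  d cancels
  Combine occurrences:  f(b ∘ b, f(b, b))
Right:  f(n, f(opp(opp(opp(opp(b))) ∘ (opp(d ∘ opp(d) ∘ opp(opp(opp(opp(d))))) ∘ d)), b))
  Descend into:  opp(opp(opp(b))) ∘ (opp(d ∘ opp(d) ∘ opp(opp(opp(opp(d))))) ∘ d)
  Push opp inside:  distribute opp over ∘ and collapse double opp
  Cancel:  d cancels
  Collect:  opp(b)
  Put back:  f(n, f(b, b))

Answer: no — f(b ∘ b, f(b, b)) vs f(n, f(b, b))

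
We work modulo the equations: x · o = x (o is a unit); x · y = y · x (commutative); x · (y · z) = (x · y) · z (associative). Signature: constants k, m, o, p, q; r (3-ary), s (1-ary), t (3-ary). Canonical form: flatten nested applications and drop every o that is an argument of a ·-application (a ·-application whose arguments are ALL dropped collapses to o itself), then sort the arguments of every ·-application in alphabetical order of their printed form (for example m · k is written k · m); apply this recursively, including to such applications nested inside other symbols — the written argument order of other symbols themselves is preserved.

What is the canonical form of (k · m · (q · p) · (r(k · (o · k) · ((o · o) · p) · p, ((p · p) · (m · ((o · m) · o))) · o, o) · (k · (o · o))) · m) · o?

Merge nested applications:  k · m · q · p · r(k · (o · k) · ((o · o) · p) · p, ((p · p) · (m · ((o · m) · o))) · o, o) · k · o · o · m · o
Inside:  r(k · (o · k) · ((o · o) · p) · p, ((p · p) · (m · ((o · m) · o))) · o, o)  →  r(k · k · p · p, m · m · p · p, o)
Unit:  drop o (×3)
Sort arguments:  k · k · m · m · p · q · r(k · k · p · p, m · m · p · p, o)

Answer: k · k · m · m · p · q · r(k · k · p · p, m · m · p · p, o)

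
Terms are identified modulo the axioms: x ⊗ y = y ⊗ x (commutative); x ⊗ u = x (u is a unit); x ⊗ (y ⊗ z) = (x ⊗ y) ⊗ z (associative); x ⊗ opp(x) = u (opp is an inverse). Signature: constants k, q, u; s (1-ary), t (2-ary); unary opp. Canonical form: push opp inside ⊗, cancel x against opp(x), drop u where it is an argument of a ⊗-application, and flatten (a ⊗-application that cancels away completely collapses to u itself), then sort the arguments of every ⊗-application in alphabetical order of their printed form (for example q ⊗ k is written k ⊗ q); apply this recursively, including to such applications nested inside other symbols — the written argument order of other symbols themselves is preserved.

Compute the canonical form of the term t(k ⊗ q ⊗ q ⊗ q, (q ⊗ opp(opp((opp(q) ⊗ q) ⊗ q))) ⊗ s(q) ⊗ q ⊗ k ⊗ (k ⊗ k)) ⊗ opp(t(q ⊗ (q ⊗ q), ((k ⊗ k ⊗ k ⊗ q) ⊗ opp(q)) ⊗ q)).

Answer: opp(t(q ⊗ q ⊗ q, k ⊗ k ⊗ k ⊗ q)) ⊗ t(k ⊗ q ⊗ q ⊗ q, k ⊗ k ⊗ k ⊗ q ⊗ q ⊗ q ⊗ s(q))

Derivation:
Push opp inside:  distribute opp over ⊗ and collapse double opp
Collect:  t(k ⊗ q ⊗ q ⊗ q, k ⊗ k ⊗ k ⊗ q ⊗ q ⊗ q ⊗ s(q)) ⊗ opp(t(q ⊗ q ⊗ q, k ⊗ k ⊗ k ⊗ q))
Sort arguments:  opp(t(q ⊗ q ⊗ q, k ⊗ k ⊗ k ⊗ q)) ⊗ t(k ⊗ q ⊗ q ⊗ q, k ⊗ k ⊗ k ⊗ q ⊗ q ⊗ q ⊗ s(q))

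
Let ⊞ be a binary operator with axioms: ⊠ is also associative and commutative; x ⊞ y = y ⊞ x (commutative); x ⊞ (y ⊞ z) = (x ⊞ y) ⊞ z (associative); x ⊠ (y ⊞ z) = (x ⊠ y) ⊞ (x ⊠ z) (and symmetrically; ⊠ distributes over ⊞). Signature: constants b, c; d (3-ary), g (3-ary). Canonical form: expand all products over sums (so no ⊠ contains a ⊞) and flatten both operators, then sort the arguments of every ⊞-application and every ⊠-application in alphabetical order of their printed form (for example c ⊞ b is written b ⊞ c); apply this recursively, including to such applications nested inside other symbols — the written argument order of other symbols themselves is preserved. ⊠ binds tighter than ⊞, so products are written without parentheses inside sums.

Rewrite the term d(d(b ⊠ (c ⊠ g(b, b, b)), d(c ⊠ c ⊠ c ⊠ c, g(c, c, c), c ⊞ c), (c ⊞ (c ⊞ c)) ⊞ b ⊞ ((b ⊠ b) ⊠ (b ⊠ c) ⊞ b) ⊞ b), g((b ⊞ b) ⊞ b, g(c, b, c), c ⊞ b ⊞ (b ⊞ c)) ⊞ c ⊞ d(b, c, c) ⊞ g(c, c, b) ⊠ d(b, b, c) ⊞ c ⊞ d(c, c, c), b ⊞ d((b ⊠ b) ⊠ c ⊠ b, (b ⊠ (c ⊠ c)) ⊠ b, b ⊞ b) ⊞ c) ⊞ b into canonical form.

Merge nested applications:  d(d(b ⊠ c ⊠ g(b, b, b), d(c ⊠ c ⊠ c ⊠ c, g(c, c, c), c ⊞ c), b ⊞ b ⊞ b ⊞ b ⊠ b ⊠ b ⊠ c ⊞ c ⊞ c ⊞ c), c ⊞ c ⊞ d(b, b, c) ⊠ g(c, c, b) ⊞ d(b, c, c) ⊞ d(c, c, c) ⊞ g(b ⊞ b ⊞ b, g(c, b, c), b ⊞ b ⊞ c ⊞ c), b ⊞ c ⊞ d(b ⊠ b ⊠ b ⊠ c, b ⊠ b ⊠ c ⊠ c, b ⊞ b)) ⊞ b
Order the arguments:  b ⊞ d(d(b ⊠ c ⊠ g(b, b, b), d(c ⊠ c ⊠ c ⊠ c, g(c, c, c), c ⊞ c), b ⊞ b ⊞ b ⊞ b ⊠ b ⊠ b ⊠ c ⊞ c ⊞ c ⊞ c), c ⊞ c ⊞ d(b, b, c) ⊠ g(c, c, b) ⊞ d(b, c, c) ⊞ d(c, c, c) ⊞ g(b ⊞ b ⊞ b, g(c, b, c), b ⊞ b ⊞ c ⊞ c), b ⊞ c ⊞ d(b ⊠ b ⊠ b ⊠ c, b ⊠ b ⊠ c ⊠ c, b ⊞ b))

Answer: b ⊞ d(d(b ⊠ c ⊠ g(b, b, b), d(c ⊠ c ⊠ c ⊠ c, g(c, c, c), c ⊞ c), b ⊞ b ⊞ b ⊞ b ⊠ b ⊠ b ⊠ c ⊞ c ⊞ c ⊞ c), c ⊞ c ⊞ d(b, b, c) ⊠ g(c, c, b) ⊞ d(b, c, c) ⊞ d(c, c, c) ⊞ g(b ⊞ b ⊞ b, g(c, b, c), b ⊞ b ⊞ c ⊞ c), b ⊞ c ⊞ d(b ⊠ b ⊠ b ⊠ c, b ⊠ b ⊠ c ⊠ c, b ⊞ b))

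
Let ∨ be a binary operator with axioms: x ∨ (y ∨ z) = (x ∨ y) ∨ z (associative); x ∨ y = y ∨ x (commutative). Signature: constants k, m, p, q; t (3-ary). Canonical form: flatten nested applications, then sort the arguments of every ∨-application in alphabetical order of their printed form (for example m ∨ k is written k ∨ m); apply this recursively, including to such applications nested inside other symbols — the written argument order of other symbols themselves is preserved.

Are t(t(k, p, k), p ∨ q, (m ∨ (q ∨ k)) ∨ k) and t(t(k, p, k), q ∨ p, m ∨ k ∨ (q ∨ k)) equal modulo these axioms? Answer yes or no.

Left:  t(t(k, p, k), p ∨ q, (m ∨ (q ∨ k)) ∨ k)
  Focus inside:  (m ∨ (q ∨ k)) ∨ k
  Merge nested applications:  m ∨ q ∨ k ∨ k
  Order the arguments:  k ∨ k ∨ m ∨ q
  Rebuild:  t(t(k, p, k), p ∨ q, k ∨ k ∨ m ∨ q)
Right:  t(t(k, p, k), q ∨ p, m ∨ k ∨ (q ∨ k))
  Descend into:  m ∨ k ∨ (q ∨ k)
  Un-nest:  m ∨ k ∨ q ∨ k
  Sort arguments:  k ∨ k ∨ m ∨ q
  Put back:  t(t(k, p, k), p ∨ q, k ∨ k ∨ m ∨ q)

Answer: yes — both canonical forms are t(t(k, p, k), p ∨ q, k ∨ k ∨ m ∨ q)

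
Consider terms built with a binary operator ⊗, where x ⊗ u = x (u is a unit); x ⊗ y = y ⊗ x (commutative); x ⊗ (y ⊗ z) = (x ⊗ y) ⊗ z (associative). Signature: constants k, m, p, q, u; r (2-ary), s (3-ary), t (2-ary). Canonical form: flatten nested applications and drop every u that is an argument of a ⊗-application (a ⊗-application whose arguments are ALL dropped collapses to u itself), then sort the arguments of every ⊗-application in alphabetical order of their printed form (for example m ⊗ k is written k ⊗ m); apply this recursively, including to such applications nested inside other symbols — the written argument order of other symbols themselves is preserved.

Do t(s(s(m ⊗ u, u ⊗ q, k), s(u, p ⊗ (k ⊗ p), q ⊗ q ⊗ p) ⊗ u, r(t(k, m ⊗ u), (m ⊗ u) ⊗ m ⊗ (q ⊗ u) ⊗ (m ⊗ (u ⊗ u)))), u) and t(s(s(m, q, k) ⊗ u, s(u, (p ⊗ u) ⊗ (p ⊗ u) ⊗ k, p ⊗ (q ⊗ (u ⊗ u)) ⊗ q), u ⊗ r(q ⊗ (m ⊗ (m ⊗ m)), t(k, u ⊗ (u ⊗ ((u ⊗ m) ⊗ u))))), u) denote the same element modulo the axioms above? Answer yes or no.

Left:  t(s(s(m ⊗ u, u ⊗ q, k), s(u, p ⊗ (k ⊗ p), q ⊗ q ⊗ p) ⊗ u, r(t(k, m ⊗ u), (m ⊗ u) ⊗ m ⊗ (q ⊗ u) ⊗ (m ⊗ (u ⊗ u)))), u)
  Work inside:  (m ⊗ u) ⊗ m ⊗ (q ⊗ u) ⊗ (m ⊗ (u ⊗ u))
  Un-nest:  m ⊗ u ⊗ m ⊗ q ⊗ u ⊗ m ⊗ u ⊗ u
  Drop the unit:  drop u (×4)
  Sort:  m ⊗ m ⊗ m ⊗ q
  Put back:  t(s(s(m, q, k), s(u, k ⊗ p ⊗ p, p ⊗ q ⊗ q), r(t(k, m), m ⊗ m ⊗ m ⊗ q)), u)
Right:  t(s(s(m, q, k) ⊗ u, s(u, (p ⊗ u) ⊗ (p ⊗ u) ⊗ k, p ⊗ (q ⊗ (u ⊗ u)) ⊗ q), u ⊗ r(q ⊗ (m ⊗ (m ⊗ m)), t(k, u ⊗ (u ⊗ ((u ⊗ m) ⊗ u))))), u)
  Focus inside:  u ⊗ r(q ⊗ (m ⊗ (m ⊗ m)), t(k, u ⊗ (u ⊗ ((u ⊗ m) ⊗ u))))
  Simplify inside:  r(q ⊗ (m ⊗ (m ⊗ m)), t(k, u ⊗ (u ⊗ ((u ⊗ m) ⊗ u))))  →  r(m ⊗ m ⊗ m ⊗ q, t(k, m))
  Unit:  drop u
  Sort arguments:  r(m ⊗ m ⊗ m ⊗ q, t(k, m))
  Rebuild:  t(s(s(m, q, k), s(u, k ⊗ p ⊗ p, p ⊗ q ⊗ q), r(m ⊗ m ⊗ m ⊗ q, t(k, m))), u)

Answer: no — t(s(s(m, q, k), s(u, k ⊗ p ⊗ p, p ⊗ q ⊗ q), r(t(k, m), m ⊗ m ⊗ m ⊗ q)), u) vs t(s(s(m, q, k), s(u, k ⊗ p ⊗ p, p ⊗ q ⊗ q), r(m ⊗ m ⊗ m ⊗ q, t(k, m))), u)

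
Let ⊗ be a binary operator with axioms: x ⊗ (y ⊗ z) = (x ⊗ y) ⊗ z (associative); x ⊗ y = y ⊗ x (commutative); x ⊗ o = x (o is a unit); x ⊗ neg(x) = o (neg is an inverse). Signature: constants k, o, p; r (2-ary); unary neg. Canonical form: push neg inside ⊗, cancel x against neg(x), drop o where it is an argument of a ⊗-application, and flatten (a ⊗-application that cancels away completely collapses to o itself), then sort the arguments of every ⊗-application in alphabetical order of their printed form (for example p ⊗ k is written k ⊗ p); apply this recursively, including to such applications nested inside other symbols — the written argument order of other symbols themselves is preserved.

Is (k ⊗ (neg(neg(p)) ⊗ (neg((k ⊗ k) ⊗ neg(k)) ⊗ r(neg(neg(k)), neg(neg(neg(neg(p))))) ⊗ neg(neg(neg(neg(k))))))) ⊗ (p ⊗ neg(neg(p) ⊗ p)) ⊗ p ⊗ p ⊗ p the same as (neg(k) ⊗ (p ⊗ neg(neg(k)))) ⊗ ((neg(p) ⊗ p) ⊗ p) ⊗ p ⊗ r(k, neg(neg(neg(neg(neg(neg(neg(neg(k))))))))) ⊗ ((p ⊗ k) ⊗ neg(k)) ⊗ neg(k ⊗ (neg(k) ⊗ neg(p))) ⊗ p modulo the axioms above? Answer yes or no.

Answer: no — k ⊗ p ⊗ p ⊗ p ⊗ p ⊗ p ⊗ r(k, p) vs p ⊗ p ⊗ p ⊗ p ⊗ p ⊗ p ⊗ r(k, k)

Derivation:
Left:  (k ⊗ (neg(neg(p)) ⊗ (neg((k ⊗ k) ⊗ neg(k)) ⊗ r(neg(neg(k)), neg(neg(neg(neg(p))))) ⊗ neg(neg(neg(neg(k))))))) ⊗ (p ⊗ neg(neg(p) ⊗ p)) ⊗ p ⊗ p ⊗ p
  Push neg inside:  distribute neg over ⊗ and collapse double neg
  Collect:  k ⊗ p ⊗ p ⊗ p ⊗ p ⊗ p ⊗ r(k, p)
Right:  (neg(k) ⊗ (p ⊗ neg(neg(k)))) ⊗ ((neg(p) ⊗ p) ⊗ p) ⊗ p ⊗ r(k, neg(neg(neg(neg(neg(neg(neg(neg(k))))))))) ⊗ ((p ⊗ k) ⊗ neg(k)) ⊗ neg(k ⊗ (neg(k) ⊗ neg(p))) ⊗ p
  Push neg inside:  distribute neg over ⊗ and collapse double neg
  Cancel:  k cancels
  Collect:  p ⊗ p ⊗ p ⊗ p ⊗ p ⊗ p ⊗ r(k, k)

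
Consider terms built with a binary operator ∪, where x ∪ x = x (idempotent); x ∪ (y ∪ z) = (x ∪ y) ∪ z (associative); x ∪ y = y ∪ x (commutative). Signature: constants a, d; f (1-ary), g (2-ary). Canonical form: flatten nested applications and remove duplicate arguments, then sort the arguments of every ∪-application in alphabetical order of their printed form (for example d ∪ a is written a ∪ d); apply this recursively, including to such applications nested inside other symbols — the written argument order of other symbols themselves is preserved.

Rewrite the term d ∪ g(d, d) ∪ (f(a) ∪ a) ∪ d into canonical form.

Answer: a ∪ d ∪ f(a) ∪ g(d, d)

Derivation:
Flatten:  d ∪ g(d, d) ∪ f(a) ∪ a ∪ d
Drop duplicates:  drop duplicate d
Sort arguments:  a ∪ d ∪ f(a) ∪ g(d, d)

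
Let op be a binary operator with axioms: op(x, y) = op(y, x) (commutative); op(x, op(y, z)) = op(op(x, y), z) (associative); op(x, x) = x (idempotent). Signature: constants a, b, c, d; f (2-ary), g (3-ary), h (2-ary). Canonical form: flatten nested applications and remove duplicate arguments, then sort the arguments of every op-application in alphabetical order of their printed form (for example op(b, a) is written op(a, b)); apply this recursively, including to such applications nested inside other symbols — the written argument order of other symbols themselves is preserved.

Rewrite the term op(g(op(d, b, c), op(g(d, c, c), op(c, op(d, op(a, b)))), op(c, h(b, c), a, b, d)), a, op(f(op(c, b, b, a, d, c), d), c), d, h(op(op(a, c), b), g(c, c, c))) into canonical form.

Un-nest:  op(g(op(d, b, c), op(g(d, c, c), op(c, op(d, op(a, b)))), op(c, h(b, c), a, b, d)), a, f(op(c, b, b, a, d, c), d), c, d, h(op(op(a, c), b), g(c, c, c)))
Inside:  g(op(d, b, c), op(g(d, c, c), op(c, op(d, op(a, b)))), op(c, h(b, c), a, b, d))  →  g(op(b, c, d), op(a, b, c, d, g(d, c, c)), op(a, b, c, d, h(b, c)))
Simplify inside:  f(op(c, b, b, a, d, c), d)  →  f(op(a, b, c, d), d)
Inside:  h(op(op(a, c), b), g(c, c, c))  →  h(op(a, b, c), g(c, c, c))
Sort:  op(a, c, d, f(op(a, b, c, d), d), g(op(b, c, d), op(a, b, c, d, g(d, c, c)), op(a, b, c, d, h(b, c))), h(op(a, b, c), g(c, c, c)))

Answer: op(a, c, d, f(op(a, b, c, d), d), g(op(b, c, d), op(a, b, c, d, g(d, c, c)), op(a, b, c, d, h(b, c))), h(op(a, b, c), g(c, c, c)))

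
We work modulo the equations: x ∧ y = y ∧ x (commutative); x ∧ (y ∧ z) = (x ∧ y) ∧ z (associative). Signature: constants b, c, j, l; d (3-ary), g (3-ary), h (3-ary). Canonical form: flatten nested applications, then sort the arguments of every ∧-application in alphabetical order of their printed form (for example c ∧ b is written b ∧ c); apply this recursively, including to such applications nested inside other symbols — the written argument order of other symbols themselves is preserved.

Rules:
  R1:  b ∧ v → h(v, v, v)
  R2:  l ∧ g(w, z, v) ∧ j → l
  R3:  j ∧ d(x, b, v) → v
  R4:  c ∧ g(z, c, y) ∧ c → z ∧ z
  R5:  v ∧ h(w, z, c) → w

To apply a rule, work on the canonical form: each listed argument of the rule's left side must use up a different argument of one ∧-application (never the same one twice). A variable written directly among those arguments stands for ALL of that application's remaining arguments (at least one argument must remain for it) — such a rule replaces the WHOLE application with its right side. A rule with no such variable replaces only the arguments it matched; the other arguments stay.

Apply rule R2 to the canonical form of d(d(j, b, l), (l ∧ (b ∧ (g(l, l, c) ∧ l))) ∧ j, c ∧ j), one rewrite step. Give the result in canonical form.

Answer: d(d(j, b, l), b ∧ l ∧ l, c ∧ j)

Derivation:
Canonical form:  d(d(j, b, l), b ∧ g(l, l, c) ∧ j ∧ l ∧ l, c ∧ j)
Match R2:  consume g(l, l, c), j, l;  v := c, w := l, z := l
Result:  d(d(j, b, l), b ∧ l ∧ l, c ∧ j)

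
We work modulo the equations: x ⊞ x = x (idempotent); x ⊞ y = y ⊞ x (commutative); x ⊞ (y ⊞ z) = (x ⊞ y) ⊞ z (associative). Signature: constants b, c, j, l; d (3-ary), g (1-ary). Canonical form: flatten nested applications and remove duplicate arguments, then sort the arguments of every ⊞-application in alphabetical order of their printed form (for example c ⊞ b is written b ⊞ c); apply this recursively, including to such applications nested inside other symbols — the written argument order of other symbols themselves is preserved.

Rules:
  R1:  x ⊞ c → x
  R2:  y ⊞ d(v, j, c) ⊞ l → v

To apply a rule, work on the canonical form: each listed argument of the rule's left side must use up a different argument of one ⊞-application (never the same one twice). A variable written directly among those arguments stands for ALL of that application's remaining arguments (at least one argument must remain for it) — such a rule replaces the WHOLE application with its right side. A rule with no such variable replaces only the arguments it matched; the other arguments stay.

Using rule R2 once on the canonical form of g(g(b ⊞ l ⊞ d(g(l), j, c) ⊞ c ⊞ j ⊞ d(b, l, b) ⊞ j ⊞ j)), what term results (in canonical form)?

Answer: g(g(g(l)))

Derivation:
Canonical form:  g(g(b ⊞ c ⊞ d(b, l, b) ⊞ d(g(l), j, c) ⊞ j ⊞ l))
Match R2:  consume d(g(l), j, c), l;  v := g(l), y := b ⊞ c ⊞ d(b, l, b) ⊞ j
The extension variable absorbs all remaining arguments, so the whole application is rewritten.
Giving:  g(g(g(l)))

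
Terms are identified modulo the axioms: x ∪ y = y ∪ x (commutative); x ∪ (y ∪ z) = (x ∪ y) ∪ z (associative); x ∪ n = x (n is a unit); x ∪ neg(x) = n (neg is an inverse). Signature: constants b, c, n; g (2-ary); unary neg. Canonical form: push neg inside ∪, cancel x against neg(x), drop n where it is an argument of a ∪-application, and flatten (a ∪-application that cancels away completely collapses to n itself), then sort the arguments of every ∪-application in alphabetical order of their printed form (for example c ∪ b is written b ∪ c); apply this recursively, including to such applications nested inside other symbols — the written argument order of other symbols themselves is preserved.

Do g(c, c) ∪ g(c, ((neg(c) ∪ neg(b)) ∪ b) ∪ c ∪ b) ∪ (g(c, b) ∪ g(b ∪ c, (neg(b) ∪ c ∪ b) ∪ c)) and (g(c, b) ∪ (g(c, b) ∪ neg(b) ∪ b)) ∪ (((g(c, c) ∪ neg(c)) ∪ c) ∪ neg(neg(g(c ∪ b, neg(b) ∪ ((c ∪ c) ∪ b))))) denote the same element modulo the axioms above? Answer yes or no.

Answer: yes — both canonical forms are g(b ∪ c, c ∪ c) ∪ g(c, b) ∪ g(c, b) ∪ g(c, c)

Derivation:
Left:  g(c, c) ∪ g(c, ((neg(c) ∪ neg(b)) ∪ b) ∪ c ∪ b) ∪ (g(c, b) ∪ g(b ∪ c, (neg(b) ∪ c ∪ b) ∪ c))
  Collect terms:  g(c, c) ∪ g(c, b) ∪ g(c, b) ∪ g(b ∪ c, c ∪ c)
  Sort arguments:  g(b ∪ c, c ∪ c) ∪ g(c, b) ∪ g(c, b) ∪ g(c, c)
Right:  (g(c, b) ∪ (g(c, b) ∪ neg(b) ∪ b)) ∪ (((g(c, c) ∪ neg(c)) ∪ c) ∪ neg(neg(g(c ∪ b, neg(b) ∪ ((c ∪ c) ∪ b)))))
  Push neg inside:  distribute neg over ∪ and collapse double neg
  Cancel inverse pairs:  b cancels; c cancels
  Collect:  g(c, b) ∪ g(c, b) ∪ g(c, c) ∪ g(b ∪ c, c ∪ c)
  Sort arguments:  g(b ∪ c, c ∪ c) ∪ g(c, b) ∪ g(c, b) ∪ g(c, c)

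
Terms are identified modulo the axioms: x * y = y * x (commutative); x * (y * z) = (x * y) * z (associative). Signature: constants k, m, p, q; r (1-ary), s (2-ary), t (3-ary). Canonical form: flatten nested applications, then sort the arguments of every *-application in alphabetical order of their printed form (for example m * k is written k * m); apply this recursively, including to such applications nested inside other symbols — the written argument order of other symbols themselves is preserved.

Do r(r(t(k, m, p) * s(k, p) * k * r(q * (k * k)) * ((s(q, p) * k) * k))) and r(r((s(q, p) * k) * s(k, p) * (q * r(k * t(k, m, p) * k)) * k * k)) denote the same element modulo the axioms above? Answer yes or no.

Left:  r(r(t(k, m, p) * s(k, p) * k * r(q * (k * k)) * ((s(q, p) * k) * k)))
  Work inside:  t(k, m, p) * s(k, p) * k * r(q * (k * k)) * ((s(q, p) * k) * k)
  Un-nest:  t(k, m, p) * s(k, p) * k * r(q * (k * k)) * s(q, p) * k * k
  Canonicalize subterm:  r(q * (k * k))  →  r(k * k * q)
  Sort arguments:  k * k * k * r(k * k * q) * s(k, p) * s(q, p) * t(k, m, p)
  Rebuild:  r(r(k * k * k * r(k * k * q) * s(k, p) * s(q, p) * t(k, m, p)))
Right:  r(r((s(q, p) * k) * s(k, p) * (q * r(k * t(k, m, p) * k)) * k * k))
  Work inside:  (s(q, p) * k) * s(k, p) * (q * r(k * t(k, m, p) * k)) * k * k
  Merge nested applications:  s(q, p) * k * s(k, p) * q * r(k * t(k, m, p) * k) * k * k
  Canonicalize subterm:  r(k * t(k, m, p) * k)  →  r(k * k * t(k, m, p))
  Sort:  k * k * k * q * r(k * k * t(k, m, p)) * s(k, p) * s(q, p)
  Rebuild:  r(r(k * k * k * q * r(k * k * t(k, m, p)) * s(k, p) * s(q, p)))

Answer: no — r(r(k * k * k * r(k * k * q) * s(k, p) * s(q, p) * t(k, m, p))) vs r(r(k * k * k * q * r(k * k * t(k, m, p)) * s(k, p) * s(q, p)))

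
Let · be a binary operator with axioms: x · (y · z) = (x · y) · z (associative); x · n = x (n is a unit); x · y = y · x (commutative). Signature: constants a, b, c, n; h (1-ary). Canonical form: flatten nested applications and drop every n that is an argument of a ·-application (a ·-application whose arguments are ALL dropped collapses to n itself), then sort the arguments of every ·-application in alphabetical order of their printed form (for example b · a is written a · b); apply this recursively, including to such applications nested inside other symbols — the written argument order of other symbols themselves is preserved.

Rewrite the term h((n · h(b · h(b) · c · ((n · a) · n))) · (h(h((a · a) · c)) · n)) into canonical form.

Work inside:  (n · h(b · h(b) · c · ((n · a) · n))) · (h(h((a · a) · c)) · n)
Merge nested applications:  n · h(b · h(b) · c · ((n · a) · n)) · h(h((a · a) · c)) · n
Canonicalize subterm:  h(b · h(b) · c · ((n · a) · n))  →  h(a · b · c · h(b))
Inside:  h(h((a · a) · c))  →  h(h(a · a · c))
Unit:  drop n (×2)
Sort:  h(a · b · c · h(b)) · h(h(a · a · c))
Reassemble:  h(h(a · b · c · h(b)) · h(h(a · a · c)))

Answer: h(h(a · b · c · h(b)) · h(h(a · a · c)))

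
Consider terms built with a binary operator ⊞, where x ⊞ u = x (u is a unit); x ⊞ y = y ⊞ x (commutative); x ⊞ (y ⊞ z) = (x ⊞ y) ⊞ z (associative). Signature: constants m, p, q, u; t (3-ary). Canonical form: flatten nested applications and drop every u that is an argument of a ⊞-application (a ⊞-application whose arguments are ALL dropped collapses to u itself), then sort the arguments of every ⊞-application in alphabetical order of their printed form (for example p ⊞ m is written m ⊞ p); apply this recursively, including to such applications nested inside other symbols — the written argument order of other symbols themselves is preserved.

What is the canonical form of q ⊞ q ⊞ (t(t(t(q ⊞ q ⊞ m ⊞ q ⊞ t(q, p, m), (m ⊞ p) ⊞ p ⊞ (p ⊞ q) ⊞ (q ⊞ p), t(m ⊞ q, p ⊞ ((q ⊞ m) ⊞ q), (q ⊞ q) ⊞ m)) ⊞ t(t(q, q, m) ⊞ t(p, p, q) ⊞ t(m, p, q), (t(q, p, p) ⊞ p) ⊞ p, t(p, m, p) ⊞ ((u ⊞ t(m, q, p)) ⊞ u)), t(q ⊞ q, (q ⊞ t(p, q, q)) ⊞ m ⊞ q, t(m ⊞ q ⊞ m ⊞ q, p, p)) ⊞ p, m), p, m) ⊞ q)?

Answer: q ⊞ q ⊞ q ⊞ t(t(t(m ⊞ q ⊞ q ⊞ q ⊞ t(q, p, m), m ⊞ p ⊞ p ⊞ p ⊞ p ⊞ q ⊞ q, t(m ⊞ q, m ⊞ p ⊞ q ⊞ q, m ⊞ q ⊞ q)) ⊞ t(t(m, p, q) ⊞ t(p, p, q) ⊞ t(q, q, m), p ⊞ p ⊞ t(q, p, p), t(m, q, p) ⊞ t(p, m, p)), p ⊞ t(q ⊞ q, m ⊞ q ⊞ q ⊞ t(p, q, q), t(m ⊞ m ⊞ q ⊞ q, p, p)), m), p, m)

Derivation:
Un-nest:  q ⊞ q ⊞ t(t(t(q ⊞ q ⊞ m ⊞ q ⊞ t(q, p, m), (m ⊞ p) ⊞ p ⊞ (p ⊞ q) ⊞ (q ⊞ p), t(m ⊞ q, p ⊞ ((q ⊞ m) ⊞ q), (q ⊞ q) ⊞ m)) ⊞ t(t(q, q, m) ⊞ t(p, p, q) ⊞ t(m, p, q), (t(q, p, p) ⊞ p) ⊞ p, t(p, m, p) ⊞ ((u ⊞ t(m, q, p)) ⊞ u)), t(q ⊞ q, (q ⊞ t(p, q, q)) ⊞ m ⊞ q, t(m ⊞ q ⊞ m ⊞ q, p, p)) ⊞ p, m), p, m) ⊞ q
Simplify inside:  t(t(t(q ⊞ q ⊞ m ⊞ q ⊞ t(q, p, m), (m ⊞ p) ⊞ p ⊞ (p ⊞ q) ⊞ (q ⊞ p), t(m ⊞ q, p ⊞ ((q ⊞ m) ⊞ q), (q ⊞ q) ⊞ m)) ⊞ t(t(q, q, m) ⊞ t(p, p, q) ⊞ t(m, p, q), (t(q, p, p) ⊞ p) ⊞ p, t(p, m, p) ⊞ ((u ⊞ t(m, q, p)) ⊞ u)), t(q ⊞ q, (q ⊞ t(p, q, q)) ⊞ m ⊞ q, t(m ⊞ q ⊞ m ⊞ q, p, p)) ⊞ p, m), p, m)  →  t(t(t(m ⊞ q ⊞ q ⊞ q ⊞ t(q, p, m), m ⊞ p ⊞ p ⊞ p ⊞ p ⊞ q ⊞ q, t(m ⊞ q, m ⊞ p ⊞ q ⊞ q, m ⊞ q ⊞ q)) ⊞ t(t(m, p, q) ⊞ t(p, p, q) ⊞ t(q, q, m), p ⊞ p ⊞ t(q, p, p), t(m, q, p) ⊞ t(p, m, p)), p ⊞ t(q ⊞ q, m ⊞ q ⊞ q ⊞ t(p, q, q), t(m ⊞ m ⊞ q ⊞ q, p, p)), m), p, m)
Order the arguments:  q ⊞ q ⊞ q ⊞ t(t(t(m ⊞ q ⊞ q ⊞ q ⊞ t(q, p, m), m ⊞ p ⊞ p ⊞ p ⊞ p ⊞ q ⊞ q, t(m ⊞ q, m ⊞ p ⊞ q ⊞ q, m ⊞ q ⊞ q)) ⊞ t(t(m, p, q) ⊞ t(p, p, q) ⊞ t(q, q, m), p ⊞ p ⊞ t(q, p, p), t(m, q, p) ⊞ t(p, m, p)), p ⊞ t(q ⊞ q, m ⊞ q ⊞ q ⊞ t(p, q, q), t(m ⊞ m ⊞ q ⊞ q, p, p)), m), p, m)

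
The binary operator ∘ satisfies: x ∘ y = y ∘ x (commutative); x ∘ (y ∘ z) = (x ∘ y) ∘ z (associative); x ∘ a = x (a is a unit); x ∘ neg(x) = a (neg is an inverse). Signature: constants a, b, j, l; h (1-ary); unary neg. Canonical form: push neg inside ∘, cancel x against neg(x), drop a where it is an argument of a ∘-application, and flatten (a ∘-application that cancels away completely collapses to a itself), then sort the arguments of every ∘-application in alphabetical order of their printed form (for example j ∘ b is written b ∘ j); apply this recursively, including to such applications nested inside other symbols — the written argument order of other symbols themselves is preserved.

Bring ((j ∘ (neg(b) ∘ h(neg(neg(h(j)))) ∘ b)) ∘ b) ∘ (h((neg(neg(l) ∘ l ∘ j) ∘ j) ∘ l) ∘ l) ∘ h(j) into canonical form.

Push neg inside:  distribute neg over ∘ and collapse double neg
Collect terms:  j ∘ b ∘ h(h(j)) ∘ h(l) ∘ l ∘ h(j)
Sort:  b ∘ h(h(j)) ∘ h(j) ∘ h(l) ∘ j ∘ l

Answer: b ∘ h(h(j)) ∘ h(j) ∘ h(l) ∘ j ∘ l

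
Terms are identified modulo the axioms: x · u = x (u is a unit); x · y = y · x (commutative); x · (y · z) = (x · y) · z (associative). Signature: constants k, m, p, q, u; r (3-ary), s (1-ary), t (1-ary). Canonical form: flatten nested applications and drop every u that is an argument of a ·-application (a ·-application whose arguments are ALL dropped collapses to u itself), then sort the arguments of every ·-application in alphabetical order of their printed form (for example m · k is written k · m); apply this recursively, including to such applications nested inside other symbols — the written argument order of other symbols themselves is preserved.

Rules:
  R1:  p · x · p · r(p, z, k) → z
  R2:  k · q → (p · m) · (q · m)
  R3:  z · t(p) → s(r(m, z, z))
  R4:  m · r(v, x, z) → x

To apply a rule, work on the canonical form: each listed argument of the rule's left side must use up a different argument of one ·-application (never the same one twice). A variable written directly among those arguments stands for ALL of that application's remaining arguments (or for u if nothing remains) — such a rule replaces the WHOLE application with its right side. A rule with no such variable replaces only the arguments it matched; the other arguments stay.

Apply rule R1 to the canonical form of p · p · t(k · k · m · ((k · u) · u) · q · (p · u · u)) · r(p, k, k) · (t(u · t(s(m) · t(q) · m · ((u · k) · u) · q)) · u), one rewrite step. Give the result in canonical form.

Answer: k

Derivation:
Canonical form:  p · p · r(p, k, k) · t(k · k · k · m · p · q) · t(t(k · m · q · s(m) · t(q)))
Apply R1:  consuming p, p, r(p, k, k);  x := t(k · k · k · m · p · q) · t(t(k · m · q · s(m) · t(q))), z := k
The variable takes the whole remainder — replace the entire application.
New term:  k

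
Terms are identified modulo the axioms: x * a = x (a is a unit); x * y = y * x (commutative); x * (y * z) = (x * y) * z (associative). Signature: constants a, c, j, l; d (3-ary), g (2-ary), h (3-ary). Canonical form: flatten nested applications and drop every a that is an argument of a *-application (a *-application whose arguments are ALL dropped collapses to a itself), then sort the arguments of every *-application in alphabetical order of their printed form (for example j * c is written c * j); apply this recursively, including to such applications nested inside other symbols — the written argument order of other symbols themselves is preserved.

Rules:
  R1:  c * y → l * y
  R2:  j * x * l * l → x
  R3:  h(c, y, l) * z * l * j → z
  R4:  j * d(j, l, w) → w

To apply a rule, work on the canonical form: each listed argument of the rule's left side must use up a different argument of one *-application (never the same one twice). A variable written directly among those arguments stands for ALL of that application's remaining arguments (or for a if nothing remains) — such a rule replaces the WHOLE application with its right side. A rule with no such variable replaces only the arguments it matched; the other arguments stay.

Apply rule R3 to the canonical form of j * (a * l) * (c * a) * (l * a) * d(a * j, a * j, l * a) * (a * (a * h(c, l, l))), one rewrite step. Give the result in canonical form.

Answer: c * d(j, j, l) * l

Derivation:
Canonical form:  c * d(j, j, l) * h(c, l, l) * j * l * l
Apply R3:  consuming h(c, l, l), j, l;  y := l, z := c * d(j, j, l) * l
The extension variable absorbs all remaining arguments, so the whole application is rewritten.
New term:  c * d(j, j, l) * l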